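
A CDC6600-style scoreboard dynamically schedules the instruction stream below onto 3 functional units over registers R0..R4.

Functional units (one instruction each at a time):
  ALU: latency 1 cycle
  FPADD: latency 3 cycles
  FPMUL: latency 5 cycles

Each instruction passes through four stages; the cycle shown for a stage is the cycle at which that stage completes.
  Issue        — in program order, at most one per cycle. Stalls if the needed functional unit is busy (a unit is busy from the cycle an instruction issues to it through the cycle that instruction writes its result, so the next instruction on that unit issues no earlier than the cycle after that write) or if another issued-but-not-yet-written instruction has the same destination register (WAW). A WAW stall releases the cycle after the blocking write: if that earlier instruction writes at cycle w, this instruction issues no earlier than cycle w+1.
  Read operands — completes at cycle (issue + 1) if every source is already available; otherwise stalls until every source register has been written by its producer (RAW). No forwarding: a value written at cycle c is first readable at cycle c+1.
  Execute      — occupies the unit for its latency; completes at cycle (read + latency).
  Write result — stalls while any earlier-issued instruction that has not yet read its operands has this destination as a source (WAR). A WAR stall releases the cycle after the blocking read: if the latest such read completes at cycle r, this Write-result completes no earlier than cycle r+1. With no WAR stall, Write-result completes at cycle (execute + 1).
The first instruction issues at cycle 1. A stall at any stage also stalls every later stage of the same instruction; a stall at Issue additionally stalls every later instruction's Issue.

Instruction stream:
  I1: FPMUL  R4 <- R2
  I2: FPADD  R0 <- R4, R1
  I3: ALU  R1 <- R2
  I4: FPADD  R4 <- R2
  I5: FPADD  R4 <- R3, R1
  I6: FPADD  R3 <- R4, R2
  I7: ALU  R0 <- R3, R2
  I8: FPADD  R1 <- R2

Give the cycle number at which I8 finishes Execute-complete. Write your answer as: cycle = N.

I1: IS=1 RO=2 EX=7 WR=8
I2: IS=2 RO=9 EX=12 WR=13  [RAW R4: wait I1 write@8]
I3: IS=3 RO=4 EX=5 WR=10  [WAR R1: wait I2 read@9]
I4: IS=14 RO=15 EX=18 WR=19  [struct: FPADD busy until I2 writes@13]
I5: IS=20 RO=21 EX=24 WR=25  [struct: FPADD busy until I4 writes@19]
I6: IS=26 RO=27 EX=30 WR=31  [struct: FPADD busy until I5 writes@25]
I7: IS=27 RO=32 EX=33 WR=34  [RAW R3: wait I6 write@31]
I8: IS=32 RO=33 EX=36 WR=37  [struct: FPADD busy until I6 writes@31]

cycle = 36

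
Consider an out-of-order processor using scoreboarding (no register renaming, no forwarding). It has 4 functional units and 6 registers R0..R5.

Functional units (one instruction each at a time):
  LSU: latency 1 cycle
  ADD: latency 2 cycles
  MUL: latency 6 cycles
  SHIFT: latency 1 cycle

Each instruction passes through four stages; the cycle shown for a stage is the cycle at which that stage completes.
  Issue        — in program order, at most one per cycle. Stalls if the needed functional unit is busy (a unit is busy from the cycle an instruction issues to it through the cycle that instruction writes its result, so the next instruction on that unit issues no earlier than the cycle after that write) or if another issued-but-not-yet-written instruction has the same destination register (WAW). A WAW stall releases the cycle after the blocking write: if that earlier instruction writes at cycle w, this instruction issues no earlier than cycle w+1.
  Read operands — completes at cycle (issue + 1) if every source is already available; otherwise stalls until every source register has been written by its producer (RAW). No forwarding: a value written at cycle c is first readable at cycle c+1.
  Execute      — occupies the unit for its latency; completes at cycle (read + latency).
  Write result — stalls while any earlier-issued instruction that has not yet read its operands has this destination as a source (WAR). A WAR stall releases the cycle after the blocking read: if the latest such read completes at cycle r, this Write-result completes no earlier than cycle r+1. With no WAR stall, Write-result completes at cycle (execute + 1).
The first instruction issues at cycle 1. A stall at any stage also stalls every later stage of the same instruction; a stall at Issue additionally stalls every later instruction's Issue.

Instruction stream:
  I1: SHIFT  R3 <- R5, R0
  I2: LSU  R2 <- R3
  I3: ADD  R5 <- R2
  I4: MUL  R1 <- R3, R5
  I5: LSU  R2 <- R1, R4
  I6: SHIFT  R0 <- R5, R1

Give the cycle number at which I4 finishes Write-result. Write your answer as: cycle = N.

cycle 1: I1 issues→SHIFT
cycle 2: I1 reads | I2 issues→LSU
cycle 3: I1 exec-done | I3 issues→ADD
cycle 4: I1 writes R3 | I4 issues→MUL
cycle 5: I2 reads
cycle 6: I2 exec-done
cycle 7: I2 writes R2
cycle 8: I3 reads | I5 issues→LSU
cycle 9: I6 issues→SHIFT
cycle 10: I3 exec-done
cycle 11: I3 writes R5
cycle 12: I4 reads
cycle 18: I4 exec-done
cycle 19: I4 writes R1
cycle 20: I5 reads | I6 reads
cycle 21: I5 exec-done | I6 exec-done
cycle 22: I5 writes R2 | I6 writes R0

cycle = 19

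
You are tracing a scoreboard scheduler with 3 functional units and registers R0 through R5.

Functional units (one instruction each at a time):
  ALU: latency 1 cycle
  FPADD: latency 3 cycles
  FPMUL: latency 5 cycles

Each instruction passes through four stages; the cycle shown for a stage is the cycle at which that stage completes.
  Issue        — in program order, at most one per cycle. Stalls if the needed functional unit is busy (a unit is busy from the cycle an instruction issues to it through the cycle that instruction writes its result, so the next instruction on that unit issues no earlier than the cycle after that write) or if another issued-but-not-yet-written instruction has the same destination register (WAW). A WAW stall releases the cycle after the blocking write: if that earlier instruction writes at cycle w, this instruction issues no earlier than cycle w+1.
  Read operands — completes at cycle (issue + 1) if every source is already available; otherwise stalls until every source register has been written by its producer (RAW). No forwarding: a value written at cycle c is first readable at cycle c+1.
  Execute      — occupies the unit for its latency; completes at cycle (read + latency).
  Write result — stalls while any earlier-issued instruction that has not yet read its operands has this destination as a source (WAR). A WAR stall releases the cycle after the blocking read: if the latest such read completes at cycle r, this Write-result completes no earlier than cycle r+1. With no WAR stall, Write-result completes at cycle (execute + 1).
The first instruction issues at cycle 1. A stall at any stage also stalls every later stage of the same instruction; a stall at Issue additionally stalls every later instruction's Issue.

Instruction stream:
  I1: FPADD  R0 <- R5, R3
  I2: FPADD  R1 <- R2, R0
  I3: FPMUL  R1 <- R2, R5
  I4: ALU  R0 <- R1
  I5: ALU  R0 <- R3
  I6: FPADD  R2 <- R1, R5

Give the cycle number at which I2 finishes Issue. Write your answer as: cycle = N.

cycle = 7

  I1 | 1 | 2 | 5 | 6
  I2 | 7 | 8 | 11 | 12   struct: FPADD busy until I1 writes@6
  I3 | 13 | 14 | 19 | 20   WAW R1: wait I2 write@12
  I4 | 14 | 21 | 22 | 23   RAW R1: wait I3 write@20
  I5 | 24 | 25 | 26 | 27   struct: ALU busy until I4 writes@23
  I6 | 25 | 26 | 29 | 30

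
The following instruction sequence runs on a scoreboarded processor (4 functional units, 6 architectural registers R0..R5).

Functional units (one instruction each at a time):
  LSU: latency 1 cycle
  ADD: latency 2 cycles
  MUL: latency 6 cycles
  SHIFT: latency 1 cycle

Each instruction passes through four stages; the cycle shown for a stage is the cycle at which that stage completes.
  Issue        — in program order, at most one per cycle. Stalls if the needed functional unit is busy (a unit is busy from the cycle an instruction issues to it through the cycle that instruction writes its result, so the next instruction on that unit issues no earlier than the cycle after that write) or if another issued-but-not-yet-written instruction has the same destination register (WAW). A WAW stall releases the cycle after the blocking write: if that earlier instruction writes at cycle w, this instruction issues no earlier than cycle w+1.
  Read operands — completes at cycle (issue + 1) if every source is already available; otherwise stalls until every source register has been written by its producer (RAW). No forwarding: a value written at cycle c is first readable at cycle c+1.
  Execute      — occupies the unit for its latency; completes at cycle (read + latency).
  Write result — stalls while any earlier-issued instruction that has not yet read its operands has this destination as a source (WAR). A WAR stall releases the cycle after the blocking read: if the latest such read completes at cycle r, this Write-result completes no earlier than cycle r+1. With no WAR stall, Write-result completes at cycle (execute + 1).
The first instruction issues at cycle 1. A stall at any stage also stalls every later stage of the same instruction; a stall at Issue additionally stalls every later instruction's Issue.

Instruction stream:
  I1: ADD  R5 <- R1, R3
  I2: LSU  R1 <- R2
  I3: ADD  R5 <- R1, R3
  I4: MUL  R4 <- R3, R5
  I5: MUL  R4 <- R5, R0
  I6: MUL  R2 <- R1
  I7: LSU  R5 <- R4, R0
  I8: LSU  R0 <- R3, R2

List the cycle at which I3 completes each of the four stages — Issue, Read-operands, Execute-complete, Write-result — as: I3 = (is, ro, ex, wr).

  I1 | 1 | 2 | 4 | 5
  I2 | 2 | 3 | 4 | 5
  I3 | 6 | 7 | 9 | 10   struct: ADD busy until I1 writes@5
  I4 | 7 | 11 | 17 | 18   RAW R5: wait I3 write@10
  I5 | 19 | 20 | 26 | 27   struct: MUL busy until I4 writes@18
  I6 | 28 | 29 | 35 | 36   struct: MUL busy until I5 writes@27
  I7 | 29 | 30 | 31 | 32
  I8 | 33 | 37 | 38 | 39   struct: LSU busy until I7 writes@32 · RAW R2: wait I6 write@36

I3 = (6, 7, 9, 10)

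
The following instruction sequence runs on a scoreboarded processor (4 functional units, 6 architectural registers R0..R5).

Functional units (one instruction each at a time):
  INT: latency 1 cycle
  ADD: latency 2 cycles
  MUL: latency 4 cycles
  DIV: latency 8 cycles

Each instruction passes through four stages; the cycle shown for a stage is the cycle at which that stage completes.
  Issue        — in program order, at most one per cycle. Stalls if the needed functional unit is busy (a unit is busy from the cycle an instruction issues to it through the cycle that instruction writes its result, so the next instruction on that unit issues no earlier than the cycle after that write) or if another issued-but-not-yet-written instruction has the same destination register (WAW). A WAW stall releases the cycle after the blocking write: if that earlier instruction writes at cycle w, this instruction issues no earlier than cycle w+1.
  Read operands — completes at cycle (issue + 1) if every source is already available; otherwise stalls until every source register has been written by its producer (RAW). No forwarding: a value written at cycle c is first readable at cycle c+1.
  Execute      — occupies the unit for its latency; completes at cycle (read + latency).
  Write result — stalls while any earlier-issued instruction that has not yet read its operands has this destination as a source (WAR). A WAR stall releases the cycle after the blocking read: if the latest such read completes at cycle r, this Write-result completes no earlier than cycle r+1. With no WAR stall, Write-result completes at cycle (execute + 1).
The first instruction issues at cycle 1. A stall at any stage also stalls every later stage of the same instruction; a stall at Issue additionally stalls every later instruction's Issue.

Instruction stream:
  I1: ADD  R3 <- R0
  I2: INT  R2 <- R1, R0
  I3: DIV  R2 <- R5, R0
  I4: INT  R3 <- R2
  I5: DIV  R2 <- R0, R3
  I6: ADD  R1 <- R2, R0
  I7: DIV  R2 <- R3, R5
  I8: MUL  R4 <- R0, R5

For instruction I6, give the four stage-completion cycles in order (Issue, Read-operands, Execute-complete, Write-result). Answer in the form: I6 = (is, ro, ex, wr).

I6 = (18, 30, 32, 33)

t=1  I1 issues→ADD
t=2  I1 reads · I2 issues→INT
t=3  I2 reads
t=4  I1 exec-done · I2 exec-done
t=5  I1 writes R3 · I2 writes R2
t=6  I3 issues→DIV
t=7  I3 reads · I4 issues→INT
t=15  I3 exec-done
t=16  I3 writes R2
t=17  I4 reads · I5 issues→DIV
t=18  I4 exec-done · I6 issues→ADD
t=19  I4 writes R3
t=20  I5 reads
t=28  I5 exec-done
t=29  I5 writes R2
t=30  I6 reads · I7 issues→DIV
t=31  I7 reads · I8 issues→MUL
t=32  I6 exec-done · I8 reads
t=33  I6 writes R1
t=36  I8 exec-done
t=37  I8 writes R4
t=39  I7 exec-done
t=40  I7 writes R2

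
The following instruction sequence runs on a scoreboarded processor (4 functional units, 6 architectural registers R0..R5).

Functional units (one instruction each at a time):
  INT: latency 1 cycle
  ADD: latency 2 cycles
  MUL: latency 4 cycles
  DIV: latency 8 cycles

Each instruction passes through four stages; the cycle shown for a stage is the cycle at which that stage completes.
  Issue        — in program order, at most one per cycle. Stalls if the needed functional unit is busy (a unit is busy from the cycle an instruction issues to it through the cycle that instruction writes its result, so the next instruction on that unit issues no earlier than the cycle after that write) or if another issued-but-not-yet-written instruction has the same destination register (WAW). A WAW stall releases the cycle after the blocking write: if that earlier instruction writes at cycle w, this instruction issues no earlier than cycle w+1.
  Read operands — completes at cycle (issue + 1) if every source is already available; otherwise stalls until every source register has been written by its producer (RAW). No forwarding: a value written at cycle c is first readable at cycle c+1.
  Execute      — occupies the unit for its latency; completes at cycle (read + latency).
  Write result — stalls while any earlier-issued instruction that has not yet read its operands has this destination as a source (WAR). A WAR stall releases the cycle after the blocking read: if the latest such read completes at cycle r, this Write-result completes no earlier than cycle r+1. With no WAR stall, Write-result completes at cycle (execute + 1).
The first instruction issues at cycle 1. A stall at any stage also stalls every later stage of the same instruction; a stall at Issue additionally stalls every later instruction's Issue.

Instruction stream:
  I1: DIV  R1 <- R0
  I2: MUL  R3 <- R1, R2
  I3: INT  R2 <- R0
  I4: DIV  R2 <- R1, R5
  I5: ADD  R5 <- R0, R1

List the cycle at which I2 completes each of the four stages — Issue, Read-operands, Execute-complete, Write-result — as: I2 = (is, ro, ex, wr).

I2 = (2, 12, 16, 17)

cycle 1: I1 dispatched to DIV
cycle 2: I1 operands ready · I2 dispatched to MUL
cycle 3: I3 dispatched to INT
cycle 4: I3 operands ready
cycle 5: I3 complete
cycle 10: I1 complete
cycle 11: R1←I1
cycle 12: I2 operands ready
cycle 13: R2←I3
cycle 14: I4 dispatched to DIV
cycle 15: I4 operands ready · I5 dispatched to ADD
cycle 16: I2 complete · I5 operands ready
cycle 17: R3←I2
cycle 18: I5 complete
cycle 19: R5←I5
cycle 23: I4 complete
cycle 24: R2←I4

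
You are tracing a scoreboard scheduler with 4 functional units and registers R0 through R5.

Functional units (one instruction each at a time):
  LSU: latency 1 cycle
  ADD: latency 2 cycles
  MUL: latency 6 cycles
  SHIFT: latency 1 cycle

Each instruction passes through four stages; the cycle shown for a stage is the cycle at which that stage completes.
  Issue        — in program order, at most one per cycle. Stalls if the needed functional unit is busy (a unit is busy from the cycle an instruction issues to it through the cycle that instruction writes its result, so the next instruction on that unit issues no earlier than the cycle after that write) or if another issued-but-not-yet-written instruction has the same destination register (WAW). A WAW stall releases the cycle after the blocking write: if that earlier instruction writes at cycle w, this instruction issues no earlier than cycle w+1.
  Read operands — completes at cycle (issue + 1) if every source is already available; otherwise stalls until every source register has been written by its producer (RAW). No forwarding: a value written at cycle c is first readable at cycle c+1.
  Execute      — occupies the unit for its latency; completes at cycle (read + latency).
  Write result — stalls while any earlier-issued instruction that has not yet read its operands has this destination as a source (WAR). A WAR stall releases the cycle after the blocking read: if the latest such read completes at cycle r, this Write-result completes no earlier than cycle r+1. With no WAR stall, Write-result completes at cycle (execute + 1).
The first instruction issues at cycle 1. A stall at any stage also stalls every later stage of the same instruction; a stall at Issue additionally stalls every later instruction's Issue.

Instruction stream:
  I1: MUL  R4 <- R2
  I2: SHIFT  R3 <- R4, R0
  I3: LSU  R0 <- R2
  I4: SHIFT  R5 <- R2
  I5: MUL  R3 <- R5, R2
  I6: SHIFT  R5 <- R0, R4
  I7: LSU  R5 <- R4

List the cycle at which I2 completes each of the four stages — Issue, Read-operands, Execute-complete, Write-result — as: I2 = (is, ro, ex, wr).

I1: IS=1 RO=2 EX=8 WR=9
I2: IS=2 RO=10 EX=11 WR=12  [RAW R4: wait I1 write@9]
I3: IS=3 RO=4 EX=5 WR=11  [WAR R0: wait I2 read@10]
I4: IS=13 RO=14 EX=15 WR=16  [struct: SHIFT busy until I2 writes@12]
I5: IS=14 RO=17 EX=23 WR=24  [RAW R5: wait I4 write@16]
I6: IS=17 RO=18 EX=19 WR=20  [struct: SHIFT busy until I4 writes@16]
I7: IS=21 RO=22 EX=23 WR=24  [WAW R5: wait I6 write@20]

I2 = (2, 10, 11, 12)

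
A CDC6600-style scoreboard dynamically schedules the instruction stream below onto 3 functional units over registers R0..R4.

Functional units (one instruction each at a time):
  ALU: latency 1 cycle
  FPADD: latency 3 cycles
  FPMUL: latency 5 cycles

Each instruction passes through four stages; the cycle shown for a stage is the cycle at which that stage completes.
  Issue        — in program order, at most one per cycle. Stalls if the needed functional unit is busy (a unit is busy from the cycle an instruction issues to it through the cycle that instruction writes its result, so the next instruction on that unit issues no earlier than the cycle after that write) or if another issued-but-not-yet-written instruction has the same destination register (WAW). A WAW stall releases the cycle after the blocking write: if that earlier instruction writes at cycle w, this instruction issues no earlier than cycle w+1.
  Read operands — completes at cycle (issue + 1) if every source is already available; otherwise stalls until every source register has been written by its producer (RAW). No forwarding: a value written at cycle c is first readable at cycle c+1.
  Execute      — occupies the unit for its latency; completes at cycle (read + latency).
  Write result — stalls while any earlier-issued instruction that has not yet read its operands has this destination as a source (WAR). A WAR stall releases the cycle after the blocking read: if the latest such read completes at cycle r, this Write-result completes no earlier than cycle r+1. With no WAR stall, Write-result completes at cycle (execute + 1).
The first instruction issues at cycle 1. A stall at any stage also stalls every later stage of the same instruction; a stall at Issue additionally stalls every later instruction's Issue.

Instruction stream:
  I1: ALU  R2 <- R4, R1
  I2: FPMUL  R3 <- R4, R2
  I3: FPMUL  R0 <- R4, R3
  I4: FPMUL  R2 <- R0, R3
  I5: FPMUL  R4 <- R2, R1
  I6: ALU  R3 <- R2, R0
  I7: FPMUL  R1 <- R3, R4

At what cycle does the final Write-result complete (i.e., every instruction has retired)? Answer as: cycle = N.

cycle = 43

t=1  issue I1 (ALU)
t=2  I1 read-ops | issue I2 (FPMUL)
t=3  I1 finished on ALU
t=4  I1→R2
t=5  I2 read-ops
t=10  I2 finished on FPMUL
t=11  I2→R3
t=12  issue I3 (FPMUL)
t=13  I3 read-ops
t=18  I3 finished on FPMUL
t=19  I3→R0
t=20  issue I4 (FPMUL)
t=21  I4 read-ops
t=26  I4 finished on FPMUL
t=27  I4→R2
t=28  issue I5 (FPMUL)
t=29  I5 read-ops | issue I6 (ALU)
t=30  I6 read-ops
t=31  I6 finished on ALU
t=32  I6→R3
t=34  I5 finished on FPMUL
t=35  I5→R4
t=36  issue I7 (FPMUL)
t=37  I7 read-ops
t=42  I7 finished on FPMUL
t=43  I7→R1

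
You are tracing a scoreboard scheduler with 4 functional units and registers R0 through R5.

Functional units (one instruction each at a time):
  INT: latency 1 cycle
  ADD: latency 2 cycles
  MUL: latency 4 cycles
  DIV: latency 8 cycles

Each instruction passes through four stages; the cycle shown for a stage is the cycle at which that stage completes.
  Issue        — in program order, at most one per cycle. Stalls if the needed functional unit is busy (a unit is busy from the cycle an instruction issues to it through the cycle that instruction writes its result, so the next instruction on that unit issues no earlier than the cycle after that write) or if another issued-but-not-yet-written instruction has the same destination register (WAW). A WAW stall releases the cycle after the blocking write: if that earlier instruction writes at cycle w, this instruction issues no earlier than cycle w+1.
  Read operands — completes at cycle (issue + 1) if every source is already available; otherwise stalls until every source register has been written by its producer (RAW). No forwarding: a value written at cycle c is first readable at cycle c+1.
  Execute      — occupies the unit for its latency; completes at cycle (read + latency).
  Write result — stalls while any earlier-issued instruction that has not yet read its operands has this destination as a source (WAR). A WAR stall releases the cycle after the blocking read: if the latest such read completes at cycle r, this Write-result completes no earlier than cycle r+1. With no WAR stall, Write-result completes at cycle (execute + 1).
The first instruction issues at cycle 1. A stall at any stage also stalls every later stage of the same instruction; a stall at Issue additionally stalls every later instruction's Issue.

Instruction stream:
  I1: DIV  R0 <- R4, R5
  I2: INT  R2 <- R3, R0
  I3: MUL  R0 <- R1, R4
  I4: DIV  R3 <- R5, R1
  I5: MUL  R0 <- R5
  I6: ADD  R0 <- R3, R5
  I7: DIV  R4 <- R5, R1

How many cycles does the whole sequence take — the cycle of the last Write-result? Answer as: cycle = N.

c1: I1 dispatched to DIV
c2: I1 operands ready, I2 dispatched to INT
c10: I1 complete
c11: R0←I1
c12: I2 operands ready, I3 dispatched to MUL
c13: I2 complete, I3 operands ready, I4 dispatched to DIV
c14: R2←I2, I4 operands ready
c17: I3 complete
c18: R0←I3
c19: I5 dispatched to MUL
c20: I5 operands ready
c22: I4 complete
c23: R3←I4
c24: I5 complete
c25: R0←I5
c26: I6 dispatched to ADD
c27: I6 operands ready, I7 dispatched to DIV
c28: I7 operands ready
c29: I6 complete
c30: R0←I6
c36: I7 complete
c37: R4←I7

cycle = 37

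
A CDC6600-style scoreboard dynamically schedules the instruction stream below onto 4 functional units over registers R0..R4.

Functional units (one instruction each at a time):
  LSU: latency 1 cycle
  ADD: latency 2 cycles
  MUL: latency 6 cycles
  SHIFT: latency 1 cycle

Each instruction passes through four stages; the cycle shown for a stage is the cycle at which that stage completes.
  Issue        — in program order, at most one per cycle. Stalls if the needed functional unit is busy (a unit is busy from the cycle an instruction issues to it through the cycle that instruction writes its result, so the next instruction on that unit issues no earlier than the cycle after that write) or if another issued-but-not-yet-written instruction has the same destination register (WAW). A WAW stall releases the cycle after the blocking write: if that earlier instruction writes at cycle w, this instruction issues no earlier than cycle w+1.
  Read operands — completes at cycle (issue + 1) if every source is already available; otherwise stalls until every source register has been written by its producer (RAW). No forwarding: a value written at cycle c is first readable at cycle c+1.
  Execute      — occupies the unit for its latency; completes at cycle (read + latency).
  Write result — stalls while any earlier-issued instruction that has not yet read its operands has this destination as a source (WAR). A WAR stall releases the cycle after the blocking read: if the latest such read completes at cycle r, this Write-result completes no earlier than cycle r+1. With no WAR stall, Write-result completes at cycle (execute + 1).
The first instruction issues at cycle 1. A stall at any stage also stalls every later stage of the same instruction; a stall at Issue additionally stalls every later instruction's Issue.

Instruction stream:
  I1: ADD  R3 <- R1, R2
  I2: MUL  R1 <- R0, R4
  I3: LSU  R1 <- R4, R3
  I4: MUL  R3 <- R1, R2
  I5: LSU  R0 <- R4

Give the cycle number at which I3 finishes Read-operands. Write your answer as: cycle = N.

I1  is:1  ro:2  ex:4  wr:5
I2  is:2  ro:3  ex:9  wr:10
I3  is:11  ro:12  ex:13  wr:14  — WAW R1: wait I2 write@10
I4  is:12  ro:15  ex:21  wr:22  — RAW R1: wait I3 write@14
I5  is:15  ro:16  ex:17  wr:18  — struct: LSU busy until I3 writes@14

cycle = 12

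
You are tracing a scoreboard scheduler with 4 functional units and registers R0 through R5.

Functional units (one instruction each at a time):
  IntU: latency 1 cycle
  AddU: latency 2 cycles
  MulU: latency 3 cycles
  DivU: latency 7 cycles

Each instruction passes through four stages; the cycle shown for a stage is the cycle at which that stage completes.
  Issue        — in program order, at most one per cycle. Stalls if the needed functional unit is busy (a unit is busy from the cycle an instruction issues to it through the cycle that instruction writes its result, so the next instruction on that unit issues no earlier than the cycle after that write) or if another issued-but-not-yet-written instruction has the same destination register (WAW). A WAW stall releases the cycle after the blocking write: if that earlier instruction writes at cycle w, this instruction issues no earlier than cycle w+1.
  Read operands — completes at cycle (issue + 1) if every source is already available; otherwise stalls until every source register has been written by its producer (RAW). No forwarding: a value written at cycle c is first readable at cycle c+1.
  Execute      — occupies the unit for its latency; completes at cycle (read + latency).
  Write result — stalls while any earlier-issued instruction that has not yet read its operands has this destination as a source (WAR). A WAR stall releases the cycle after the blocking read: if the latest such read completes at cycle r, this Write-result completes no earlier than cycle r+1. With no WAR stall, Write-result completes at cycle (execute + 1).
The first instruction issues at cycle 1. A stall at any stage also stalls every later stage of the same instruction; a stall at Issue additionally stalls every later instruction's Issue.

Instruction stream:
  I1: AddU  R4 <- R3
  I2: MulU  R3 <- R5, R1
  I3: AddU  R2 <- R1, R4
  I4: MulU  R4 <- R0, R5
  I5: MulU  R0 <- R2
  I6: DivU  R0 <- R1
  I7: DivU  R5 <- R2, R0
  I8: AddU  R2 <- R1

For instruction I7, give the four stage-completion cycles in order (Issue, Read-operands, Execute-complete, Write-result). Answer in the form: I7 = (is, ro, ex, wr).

I7 = (30, 31, 38, 39)

I1 -> (1, 2, 4, 5)
I2 -> (2, 3, 6, 7)
I3 -> (6, 7, 9, 10)  // struct: AddU busy until I1 writes@5
I4 -> (8, 9, 12, 13)  // struct: MulU busy until I2 writes@7
I5 -> (14, 15, 18, 19)  // struct: MulU busy until I4 writes@13
I6 -> (20, 21, 28, 29)  // WAW R0: wait I5 write@19
I7 -> (30, 31, 38, 39)  // struct: DivU busy until I6 writes@29
I8 -> (31, 32, 34, 35)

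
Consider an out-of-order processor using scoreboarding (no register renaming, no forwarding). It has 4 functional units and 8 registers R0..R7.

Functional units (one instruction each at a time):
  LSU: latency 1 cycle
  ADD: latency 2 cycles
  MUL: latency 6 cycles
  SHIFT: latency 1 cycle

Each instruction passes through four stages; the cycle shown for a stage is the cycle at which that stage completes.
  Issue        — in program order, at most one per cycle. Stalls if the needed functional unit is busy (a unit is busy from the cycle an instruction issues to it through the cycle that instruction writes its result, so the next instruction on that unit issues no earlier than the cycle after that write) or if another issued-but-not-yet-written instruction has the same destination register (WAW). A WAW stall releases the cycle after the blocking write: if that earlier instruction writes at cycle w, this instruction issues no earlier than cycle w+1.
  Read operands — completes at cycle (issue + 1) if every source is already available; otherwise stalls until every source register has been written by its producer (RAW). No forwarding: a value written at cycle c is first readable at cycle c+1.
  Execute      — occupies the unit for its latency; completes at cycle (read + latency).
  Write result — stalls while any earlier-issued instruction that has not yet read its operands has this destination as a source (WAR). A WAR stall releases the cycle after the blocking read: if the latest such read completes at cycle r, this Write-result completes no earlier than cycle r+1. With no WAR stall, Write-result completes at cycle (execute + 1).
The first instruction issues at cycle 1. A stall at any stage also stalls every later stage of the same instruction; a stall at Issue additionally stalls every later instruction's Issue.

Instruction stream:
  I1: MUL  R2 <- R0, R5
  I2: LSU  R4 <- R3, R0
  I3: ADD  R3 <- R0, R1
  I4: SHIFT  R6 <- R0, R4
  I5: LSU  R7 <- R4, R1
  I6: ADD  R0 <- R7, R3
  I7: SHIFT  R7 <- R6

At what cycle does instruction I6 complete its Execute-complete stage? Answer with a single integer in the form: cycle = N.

  I1 | 1 | 2 | 8 | 9
  I2 | 2 | 3 | 4 | 5
  I3 | 3 | 4 | 6 | 7
  I4 | 4 | 6 | 7 | 8   RAW R4: wait I2 write@5
  I5 | 6 | 7 | 8 | 9   struct: LSU busy until I2 writes@5
  I6 | 8 | 10 | 12 | 13   struct: ADD busy until I3 writes@7 · RAW R7: wait I5 write@9
  I7 | 10 | 11 | 12 | 13   WAW R7: wait I5 write@9

cycle = 12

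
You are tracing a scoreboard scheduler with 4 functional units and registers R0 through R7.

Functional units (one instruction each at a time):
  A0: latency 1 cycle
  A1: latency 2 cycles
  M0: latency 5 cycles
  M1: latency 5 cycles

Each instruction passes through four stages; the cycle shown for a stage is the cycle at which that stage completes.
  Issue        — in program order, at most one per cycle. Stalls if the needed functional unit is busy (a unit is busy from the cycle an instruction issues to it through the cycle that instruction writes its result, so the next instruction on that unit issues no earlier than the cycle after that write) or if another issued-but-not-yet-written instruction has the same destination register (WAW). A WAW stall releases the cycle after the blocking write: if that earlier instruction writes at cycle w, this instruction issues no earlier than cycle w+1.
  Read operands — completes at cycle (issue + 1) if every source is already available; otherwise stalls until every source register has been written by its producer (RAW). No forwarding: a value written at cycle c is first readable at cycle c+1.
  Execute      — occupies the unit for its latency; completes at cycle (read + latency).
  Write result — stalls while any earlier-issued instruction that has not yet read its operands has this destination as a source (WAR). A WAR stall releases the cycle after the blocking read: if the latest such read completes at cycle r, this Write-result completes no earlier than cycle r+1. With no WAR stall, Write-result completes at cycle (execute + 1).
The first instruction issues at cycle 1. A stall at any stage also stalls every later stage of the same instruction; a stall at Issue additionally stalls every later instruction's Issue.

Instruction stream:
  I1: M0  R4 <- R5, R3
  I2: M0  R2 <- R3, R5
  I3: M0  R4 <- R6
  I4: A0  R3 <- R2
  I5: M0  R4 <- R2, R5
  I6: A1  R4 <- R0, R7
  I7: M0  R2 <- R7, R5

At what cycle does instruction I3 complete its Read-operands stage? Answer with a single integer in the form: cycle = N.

cycle = 18

I1  is:1  ro:2  ex:7  wr:8
I2  is:9  ro:10  ex:15  wr:16  — struct: M0 busy until I1 writes@8
I3  is:17  ro:18  ex:23  wr:24  — struct: M0 busy until I2 writes@16
I4  is:18  ro:19  ex:20  wr:21
I5  is:25  ro:26  ex:31  wr:32  — struct: M0 busy until I3 writes@24
I6  is:33  ro:34  ex:36  wr:37  — WAW R4: wait I5 write@32
I7  is:34  ro:35  ex:40  wr:41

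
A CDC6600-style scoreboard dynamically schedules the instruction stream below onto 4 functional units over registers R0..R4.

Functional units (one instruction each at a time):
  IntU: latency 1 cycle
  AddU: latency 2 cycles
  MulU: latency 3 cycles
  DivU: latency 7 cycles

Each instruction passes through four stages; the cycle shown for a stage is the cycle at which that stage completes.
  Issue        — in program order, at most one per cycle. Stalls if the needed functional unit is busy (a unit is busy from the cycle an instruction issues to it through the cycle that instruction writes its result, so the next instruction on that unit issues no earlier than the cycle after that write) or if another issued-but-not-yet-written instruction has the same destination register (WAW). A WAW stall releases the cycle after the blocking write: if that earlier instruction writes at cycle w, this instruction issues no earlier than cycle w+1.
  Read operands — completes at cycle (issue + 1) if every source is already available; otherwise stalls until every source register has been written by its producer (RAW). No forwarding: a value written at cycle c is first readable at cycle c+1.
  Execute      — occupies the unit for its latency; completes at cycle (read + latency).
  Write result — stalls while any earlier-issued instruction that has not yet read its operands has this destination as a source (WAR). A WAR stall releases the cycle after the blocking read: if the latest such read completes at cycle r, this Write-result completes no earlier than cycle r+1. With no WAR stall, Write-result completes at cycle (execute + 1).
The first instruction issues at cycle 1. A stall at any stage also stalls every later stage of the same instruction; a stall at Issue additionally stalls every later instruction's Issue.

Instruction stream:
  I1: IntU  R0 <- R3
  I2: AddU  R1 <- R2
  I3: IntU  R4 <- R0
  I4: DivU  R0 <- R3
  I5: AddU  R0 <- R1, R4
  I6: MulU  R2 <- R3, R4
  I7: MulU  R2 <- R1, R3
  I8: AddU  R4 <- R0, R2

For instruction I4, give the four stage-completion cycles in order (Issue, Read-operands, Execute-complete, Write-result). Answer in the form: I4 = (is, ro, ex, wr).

I4 = (6, 7, 14, 15)

cycle 1: issue I1 (IntU)
cycle 2: I1 read-ops · issue I2 (AddU)
cycle 3: I1 finished on IntU · I2 read-ops
cycle 4: I1→R0
cycle 5: I2 finished on AddU · issue I3 (IntU)
cycle 6: I2→R1 · I3 read-ops · issue I4 (DivU)
cycle 7: I3 finished on IntU · I4 read-ops
cycle 8: I3→R4
cycle 14: I4 finished on DivU
cycle 15: I4→R0
cycle 16: issue I5 (AddU)
cycle 17: I5 read-ops · issue I6 (MulU)
cycle 18: I6 read-ops
cycle 19: I5 finished on AddU
cycle 20: I5→R0
cycle 21: I6 finished on MulU
cycle 22: I6→R2
cycle 23: issue I7 (MulU)
cycle 24: I7 read-ops · issue I8 (AddU)
cycle 27: I7 finished on MulU
cycle 28: I7→R2
cycle 29: I8 read-ops
cycle 31: I8 finished on AddU
cycle 32: I8→R4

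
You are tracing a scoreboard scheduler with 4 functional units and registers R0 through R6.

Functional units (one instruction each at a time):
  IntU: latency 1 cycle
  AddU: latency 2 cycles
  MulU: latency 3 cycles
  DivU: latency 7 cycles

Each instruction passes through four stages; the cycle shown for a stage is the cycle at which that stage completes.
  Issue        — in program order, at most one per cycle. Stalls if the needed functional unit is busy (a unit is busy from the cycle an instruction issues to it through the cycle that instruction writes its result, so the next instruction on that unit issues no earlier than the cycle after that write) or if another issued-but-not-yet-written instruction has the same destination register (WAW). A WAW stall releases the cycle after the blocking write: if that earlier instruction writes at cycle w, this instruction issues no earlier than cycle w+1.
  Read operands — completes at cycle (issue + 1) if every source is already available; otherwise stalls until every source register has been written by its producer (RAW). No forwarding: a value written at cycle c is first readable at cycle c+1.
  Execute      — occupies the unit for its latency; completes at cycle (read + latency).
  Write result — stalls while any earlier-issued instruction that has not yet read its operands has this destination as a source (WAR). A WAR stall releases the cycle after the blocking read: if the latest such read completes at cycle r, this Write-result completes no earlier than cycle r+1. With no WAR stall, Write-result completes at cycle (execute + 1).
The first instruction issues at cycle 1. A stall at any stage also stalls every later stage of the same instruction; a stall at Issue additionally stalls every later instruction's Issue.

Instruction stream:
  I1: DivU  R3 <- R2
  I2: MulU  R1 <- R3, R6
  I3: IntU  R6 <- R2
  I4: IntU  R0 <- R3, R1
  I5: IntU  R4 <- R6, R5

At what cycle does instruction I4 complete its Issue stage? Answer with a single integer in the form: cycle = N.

cycle = 13

  I1 | 1 | 2 | 9 | 10
  I2 | 2 | 11 | 14 | 15   RAW R3: wait I1 write@10
  I3 | 3 | 4 | 5 | 12   WAR R6: wait I2 read@11
  I4 | 13 | 16 | 17 | 18   struct: IntU busy until I3 writes@12 · RAW R1: wait I2 write@15
  I5 | 19 | 20 | 21 | 22   struct: IntU busy until I4 writes@18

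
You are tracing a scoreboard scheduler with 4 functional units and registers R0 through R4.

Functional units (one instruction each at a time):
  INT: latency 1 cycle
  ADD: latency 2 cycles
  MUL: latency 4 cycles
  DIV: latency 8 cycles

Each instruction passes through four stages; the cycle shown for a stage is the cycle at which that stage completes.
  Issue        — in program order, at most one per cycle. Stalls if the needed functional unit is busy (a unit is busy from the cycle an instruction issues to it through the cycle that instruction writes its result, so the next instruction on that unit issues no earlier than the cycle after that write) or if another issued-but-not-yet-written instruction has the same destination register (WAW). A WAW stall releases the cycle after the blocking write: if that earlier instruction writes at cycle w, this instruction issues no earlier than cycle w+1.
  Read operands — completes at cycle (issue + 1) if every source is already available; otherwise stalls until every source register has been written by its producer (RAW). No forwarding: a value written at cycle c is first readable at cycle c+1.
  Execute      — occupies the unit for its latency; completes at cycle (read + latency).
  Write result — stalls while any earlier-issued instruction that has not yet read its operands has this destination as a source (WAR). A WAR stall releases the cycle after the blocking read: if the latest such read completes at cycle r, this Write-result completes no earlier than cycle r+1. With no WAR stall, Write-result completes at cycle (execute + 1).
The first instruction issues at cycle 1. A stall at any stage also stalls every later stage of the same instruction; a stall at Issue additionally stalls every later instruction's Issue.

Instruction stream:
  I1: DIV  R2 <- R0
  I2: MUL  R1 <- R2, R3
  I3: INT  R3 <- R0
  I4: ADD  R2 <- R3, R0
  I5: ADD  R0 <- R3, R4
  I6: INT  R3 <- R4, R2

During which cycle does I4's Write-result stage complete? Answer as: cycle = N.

cycle = 17

I1: IS=1 RO=2 EX=10 WR=11
I2: IS=2 RO=12 EX=16 WR=17  [RAW R2: wait I1 write@11]
I3: IS=3 RO=4 EX=5 WR=13  [WAR R3: wait I2 read@12]
I4: IS=12 RO=14 EX=16 WR=17  [WAW R2: wait I1 write@11; RAW R3: wait I3 write@13]
I5: IS=18 RO=19 EX=21 WR=22  [struct: ADD busy until I4 writes@17]
I6: IS=19 RO=20 EX=21 WR=22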